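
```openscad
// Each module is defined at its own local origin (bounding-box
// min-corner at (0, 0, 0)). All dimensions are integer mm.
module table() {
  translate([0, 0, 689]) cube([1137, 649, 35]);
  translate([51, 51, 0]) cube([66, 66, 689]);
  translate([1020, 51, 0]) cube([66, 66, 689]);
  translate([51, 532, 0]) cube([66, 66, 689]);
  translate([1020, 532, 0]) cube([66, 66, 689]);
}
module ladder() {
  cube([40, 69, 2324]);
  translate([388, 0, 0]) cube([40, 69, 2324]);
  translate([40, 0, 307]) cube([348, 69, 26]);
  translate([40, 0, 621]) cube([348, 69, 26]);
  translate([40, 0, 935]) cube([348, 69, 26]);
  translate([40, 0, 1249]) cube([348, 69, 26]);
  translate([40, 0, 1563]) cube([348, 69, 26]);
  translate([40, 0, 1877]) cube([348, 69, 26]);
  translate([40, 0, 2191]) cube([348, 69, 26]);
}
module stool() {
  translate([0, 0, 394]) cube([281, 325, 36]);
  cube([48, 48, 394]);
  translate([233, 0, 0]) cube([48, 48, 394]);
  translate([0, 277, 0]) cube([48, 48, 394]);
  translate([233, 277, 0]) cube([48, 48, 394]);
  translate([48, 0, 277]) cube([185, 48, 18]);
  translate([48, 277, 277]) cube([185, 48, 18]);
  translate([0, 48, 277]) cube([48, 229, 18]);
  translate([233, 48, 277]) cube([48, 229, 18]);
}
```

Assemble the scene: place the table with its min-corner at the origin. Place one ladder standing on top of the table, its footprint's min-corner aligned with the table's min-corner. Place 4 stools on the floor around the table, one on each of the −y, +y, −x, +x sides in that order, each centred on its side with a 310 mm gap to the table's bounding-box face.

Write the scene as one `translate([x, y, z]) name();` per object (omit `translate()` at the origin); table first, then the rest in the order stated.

table();
translate([0, 0, 724]) ladder();
translate([428, -635, 0]) stool();
translate([428, 959, 0]) stool();
translate([-591, 162, 0]) stool();
translate([1447, 162, 0]) stool();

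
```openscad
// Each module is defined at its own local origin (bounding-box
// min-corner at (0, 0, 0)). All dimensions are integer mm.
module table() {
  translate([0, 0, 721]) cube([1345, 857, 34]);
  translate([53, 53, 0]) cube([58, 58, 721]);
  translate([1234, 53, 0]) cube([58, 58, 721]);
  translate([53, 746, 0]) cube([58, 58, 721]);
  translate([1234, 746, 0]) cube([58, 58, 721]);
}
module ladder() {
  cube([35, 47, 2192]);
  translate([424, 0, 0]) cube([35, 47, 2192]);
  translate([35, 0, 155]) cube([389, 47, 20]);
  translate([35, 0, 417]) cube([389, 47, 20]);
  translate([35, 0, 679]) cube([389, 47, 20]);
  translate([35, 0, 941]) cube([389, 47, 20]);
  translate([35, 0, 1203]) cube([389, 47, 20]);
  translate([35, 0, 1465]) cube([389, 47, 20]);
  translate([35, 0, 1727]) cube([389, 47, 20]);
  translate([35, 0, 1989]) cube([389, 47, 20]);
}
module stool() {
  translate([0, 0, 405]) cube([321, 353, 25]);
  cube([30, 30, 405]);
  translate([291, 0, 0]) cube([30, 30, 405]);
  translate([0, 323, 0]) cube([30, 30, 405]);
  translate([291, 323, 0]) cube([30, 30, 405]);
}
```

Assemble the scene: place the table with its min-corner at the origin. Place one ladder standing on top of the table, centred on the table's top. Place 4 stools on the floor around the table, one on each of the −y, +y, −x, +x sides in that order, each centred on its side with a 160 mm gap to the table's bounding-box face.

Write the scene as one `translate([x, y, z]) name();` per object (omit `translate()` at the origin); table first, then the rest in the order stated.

table();
translate([443, 405, 755]) ladder();
translate([512, -513, 0]) stool();
translate([512, 1017, 0]) stool();
translate([-481, 252, 0]) stool();
translate([1505, 252, 0]) stool();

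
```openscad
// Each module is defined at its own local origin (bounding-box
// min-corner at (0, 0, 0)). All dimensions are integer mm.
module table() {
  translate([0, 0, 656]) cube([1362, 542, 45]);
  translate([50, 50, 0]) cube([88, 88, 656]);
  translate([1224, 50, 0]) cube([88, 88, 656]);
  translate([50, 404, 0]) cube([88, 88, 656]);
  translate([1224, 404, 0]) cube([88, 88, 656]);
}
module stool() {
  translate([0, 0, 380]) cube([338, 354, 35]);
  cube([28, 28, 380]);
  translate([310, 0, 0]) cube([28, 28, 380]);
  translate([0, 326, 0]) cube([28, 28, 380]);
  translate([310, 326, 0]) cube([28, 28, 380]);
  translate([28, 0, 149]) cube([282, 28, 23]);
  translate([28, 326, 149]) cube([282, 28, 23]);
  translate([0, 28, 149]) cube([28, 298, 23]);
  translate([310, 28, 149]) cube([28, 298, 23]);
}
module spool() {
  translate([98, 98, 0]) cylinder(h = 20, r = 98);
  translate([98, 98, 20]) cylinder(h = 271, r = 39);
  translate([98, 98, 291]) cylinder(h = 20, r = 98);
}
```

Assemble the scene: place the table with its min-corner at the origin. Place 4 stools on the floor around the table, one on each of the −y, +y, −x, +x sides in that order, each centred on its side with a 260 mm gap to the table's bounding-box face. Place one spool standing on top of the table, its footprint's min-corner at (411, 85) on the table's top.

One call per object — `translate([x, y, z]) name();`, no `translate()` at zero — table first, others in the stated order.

table();
translate([512, -614, 0]) stool();
translate([512, 802, 0]) stool();
translate([-598, 94, 0]) stool();
translate([1622, 94, 0]) stool();
translate([411, 85, 701]) spool();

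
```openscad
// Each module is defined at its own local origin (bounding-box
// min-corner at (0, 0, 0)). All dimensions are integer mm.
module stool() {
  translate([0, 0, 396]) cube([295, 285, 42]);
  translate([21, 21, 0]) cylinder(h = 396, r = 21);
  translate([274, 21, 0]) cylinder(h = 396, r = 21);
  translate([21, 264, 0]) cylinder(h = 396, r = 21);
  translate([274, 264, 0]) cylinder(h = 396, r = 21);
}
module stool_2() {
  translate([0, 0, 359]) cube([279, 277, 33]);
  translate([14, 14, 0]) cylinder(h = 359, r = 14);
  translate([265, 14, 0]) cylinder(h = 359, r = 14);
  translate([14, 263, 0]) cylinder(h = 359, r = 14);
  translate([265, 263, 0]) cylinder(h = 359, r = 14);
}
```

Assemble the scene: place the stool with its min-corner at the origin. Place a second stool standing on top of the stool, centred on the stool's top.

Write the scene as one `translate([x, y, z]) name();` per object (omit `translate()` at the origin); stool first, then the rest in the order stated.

stool();
translate([8, 4, 438]) stool_2();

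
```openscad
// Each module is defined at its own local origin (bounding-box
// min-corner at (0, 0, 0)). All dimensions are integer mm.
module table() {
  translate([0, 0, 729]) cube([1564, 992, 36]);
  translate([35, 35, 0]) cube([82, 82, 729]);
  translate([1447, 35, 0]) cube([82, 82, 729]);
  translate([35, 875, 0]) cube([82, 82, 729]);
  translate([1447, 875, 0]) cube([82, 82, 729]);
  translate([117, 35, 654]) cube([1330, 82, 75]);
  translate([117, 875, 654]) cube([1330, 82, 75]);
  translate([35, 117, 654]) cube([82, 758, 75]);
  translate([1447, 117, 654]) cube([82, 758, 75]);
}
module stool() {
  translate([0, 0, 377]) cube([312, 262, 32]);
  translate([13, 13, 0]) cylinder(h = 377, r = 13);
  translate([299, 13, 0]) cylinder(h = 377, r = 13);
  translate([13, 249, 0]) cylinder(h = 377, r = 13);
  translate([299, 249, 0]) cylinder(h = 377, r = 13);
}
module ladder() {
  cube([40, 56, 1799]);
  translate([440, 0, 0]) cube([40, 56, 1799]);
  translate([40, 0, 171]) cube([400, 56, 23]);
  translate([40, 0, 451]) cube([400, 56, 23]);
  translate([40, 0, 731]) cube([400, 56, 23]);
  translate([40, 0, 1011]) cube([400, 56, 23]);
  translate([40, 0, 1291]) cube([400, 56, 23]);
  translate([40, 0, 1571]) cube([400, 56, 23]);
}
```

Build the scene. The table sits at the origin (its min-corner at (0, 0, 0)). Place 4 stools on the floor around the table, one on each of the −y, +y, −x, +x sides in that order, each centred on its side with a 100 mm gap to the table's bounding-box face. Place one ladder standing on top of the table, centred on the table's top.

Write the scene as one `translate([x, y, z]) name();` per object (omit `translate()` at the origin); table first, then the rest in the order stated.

table();
translate([626, -362, 0]) stool();
translate([626, 1092, 0]) stool();
translate([-412, 365, 0]) stool();
translate([1664, 365, 0]) stool();
translate([542, 468, 765]) ladder();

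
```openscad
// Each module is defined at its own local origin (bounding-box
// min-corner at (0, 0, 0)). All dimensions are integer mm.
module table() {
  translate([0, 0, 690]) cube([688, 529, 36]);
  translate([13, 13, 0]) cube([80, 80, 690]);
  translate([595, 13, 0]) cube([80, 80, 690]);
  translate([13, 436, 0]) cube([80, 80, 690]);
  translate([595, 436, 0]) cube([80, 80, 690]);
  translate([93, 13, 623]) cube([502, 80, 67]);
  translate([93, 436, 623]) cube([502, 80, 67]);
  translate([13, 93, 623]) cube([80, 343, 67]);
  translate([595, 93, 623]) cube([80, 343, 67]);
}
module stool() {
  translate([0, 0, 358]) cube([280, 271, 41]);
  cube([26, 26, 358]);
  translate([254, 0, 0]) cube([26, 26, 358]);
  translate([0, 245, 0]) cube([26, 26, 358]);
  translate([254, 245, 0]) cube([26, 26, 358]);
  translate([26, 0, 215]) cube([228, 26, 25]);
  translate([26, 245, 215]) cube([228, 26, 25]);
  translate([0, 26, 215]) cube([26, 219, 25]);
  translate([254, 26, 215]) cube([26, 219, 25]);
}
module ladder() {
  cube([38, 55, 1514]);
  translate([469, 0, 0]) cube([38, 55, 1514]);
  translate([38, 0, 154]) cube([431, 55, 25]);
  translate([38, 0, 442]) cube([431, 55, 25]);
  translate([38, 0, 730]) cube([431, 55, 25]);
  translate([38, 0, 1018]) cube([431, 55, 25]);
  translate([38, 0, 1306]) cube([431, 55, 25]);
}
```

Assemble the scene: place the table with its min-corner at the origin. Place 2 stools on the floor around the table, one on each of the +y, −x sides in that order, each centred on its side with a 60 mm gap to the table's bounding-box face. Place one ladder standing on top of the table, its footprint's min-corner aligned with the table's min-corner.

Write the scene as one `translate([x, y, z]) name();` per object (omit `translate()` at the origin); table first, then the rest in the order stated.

table();
translate([204, 589, 0]) stool();
translate([-340, 129, 0]) stool();
translate([0, 0, 726]) ladder();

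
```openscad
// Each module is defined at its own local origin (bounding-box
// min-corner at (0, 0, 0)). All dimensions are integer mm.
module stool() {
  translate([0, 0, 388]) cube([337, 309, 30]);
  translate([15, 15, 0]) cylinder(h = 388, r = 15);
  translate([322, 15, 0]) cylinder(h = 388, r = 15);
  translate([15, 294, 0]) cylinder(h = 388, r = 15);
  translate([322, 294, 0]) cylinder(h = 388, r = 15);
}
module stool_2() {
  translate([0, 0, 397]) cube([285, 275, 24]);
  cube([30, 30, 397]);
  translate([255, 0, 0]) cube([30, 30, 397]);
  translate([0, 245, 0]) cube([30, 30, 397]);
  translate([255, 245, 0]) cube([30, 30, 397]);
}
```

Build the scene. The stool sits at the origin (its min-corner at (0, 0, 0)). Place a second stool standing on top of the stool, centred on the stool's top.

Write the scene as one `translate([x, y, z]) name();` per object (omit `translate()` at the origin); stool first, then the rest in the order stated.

stool();
translate([26, 17, 418]) stool_2();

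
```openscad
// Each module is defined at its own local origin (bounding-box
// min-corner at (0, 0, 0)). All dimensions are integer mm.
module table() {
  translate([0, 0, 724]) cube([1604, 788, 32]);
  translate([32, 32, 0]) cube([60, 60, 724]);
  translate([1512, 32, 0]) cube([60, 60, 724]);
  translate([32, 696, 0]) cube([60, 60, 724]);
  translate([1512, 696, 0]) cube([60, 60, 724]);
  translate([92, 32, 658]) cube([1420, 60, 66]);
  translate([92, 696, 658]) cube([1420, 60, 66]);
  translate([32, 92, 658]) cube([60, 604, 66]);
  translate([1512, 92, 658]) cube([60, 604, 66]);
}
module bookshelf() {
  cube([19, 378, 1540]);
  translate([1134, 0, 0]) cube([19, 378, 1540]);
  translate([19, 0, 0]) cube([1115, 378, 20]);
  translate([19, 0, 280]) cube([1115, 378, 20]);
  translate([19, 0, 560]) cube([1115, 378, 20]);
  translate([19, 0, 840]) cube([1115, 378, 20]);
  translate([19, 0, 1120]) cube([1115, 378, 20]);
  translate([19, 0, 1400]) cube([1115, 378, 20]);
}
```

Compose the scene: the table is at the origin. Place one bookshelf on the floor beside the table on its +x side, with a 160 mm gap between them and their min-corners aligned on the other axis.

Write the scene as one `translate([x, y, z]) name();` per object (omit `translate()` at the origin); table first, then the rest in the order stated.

table();
translate([1764, 0, 0]) bookshelf();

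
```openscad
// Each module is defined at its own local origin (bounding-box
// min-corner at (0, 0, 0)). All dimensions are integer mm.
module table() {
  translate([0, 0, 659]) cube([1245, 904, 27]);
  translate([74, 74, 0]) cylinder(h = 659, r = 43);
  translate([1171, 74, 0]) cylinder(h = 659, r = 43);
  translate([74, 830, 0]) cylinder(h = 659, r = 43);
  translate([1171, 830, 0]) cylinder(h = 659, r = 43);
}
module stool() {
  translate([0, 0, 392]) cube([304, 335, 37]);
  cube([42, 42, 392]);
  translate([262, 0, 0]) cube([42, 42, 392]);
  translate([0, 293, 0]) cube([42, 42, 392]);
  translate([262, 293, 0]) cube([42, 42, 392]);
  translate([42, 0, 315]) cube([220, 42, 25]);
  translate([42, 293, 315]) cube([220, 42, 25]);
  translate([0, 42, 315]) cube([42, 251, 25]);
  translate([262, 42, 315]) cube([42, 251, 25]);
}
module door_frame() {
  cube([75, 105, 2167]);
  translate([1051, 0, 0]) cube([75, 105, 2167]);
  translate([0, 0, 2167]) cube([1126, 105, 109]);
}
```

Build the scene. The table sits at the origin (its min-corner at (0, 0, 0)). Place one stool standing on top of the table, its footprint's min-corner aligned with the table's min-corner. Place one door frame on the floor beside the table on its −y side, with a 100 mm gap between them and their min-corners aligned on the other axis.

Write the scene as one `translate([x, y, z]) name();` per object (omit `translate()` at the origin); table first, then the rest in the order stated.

table();
translate([0, 0, 686]) stool();
translate([0, -205, 0]) door_frame();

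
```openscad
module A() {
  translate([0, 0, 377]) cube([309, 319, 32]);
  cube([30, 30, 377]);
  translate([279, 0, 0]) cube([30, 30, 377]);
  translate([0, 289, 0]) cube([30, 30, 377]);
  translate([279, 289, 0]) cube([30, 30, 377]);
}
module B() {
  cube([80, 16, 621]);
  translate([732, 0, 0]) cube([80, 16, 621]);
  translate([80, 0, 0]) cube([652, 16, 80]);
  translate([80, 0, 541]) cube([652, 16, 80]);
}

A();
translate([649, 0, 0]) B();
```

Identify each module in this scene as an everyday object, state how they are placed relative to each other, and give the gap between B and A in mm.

The picture frame's nearest face is 340 mm from the stool's +x face.

A is a stool. B is a picture frame. The picture frame is on the floor beside the stool on its +x side. The gap between the picture frame and the stool is 340 mm.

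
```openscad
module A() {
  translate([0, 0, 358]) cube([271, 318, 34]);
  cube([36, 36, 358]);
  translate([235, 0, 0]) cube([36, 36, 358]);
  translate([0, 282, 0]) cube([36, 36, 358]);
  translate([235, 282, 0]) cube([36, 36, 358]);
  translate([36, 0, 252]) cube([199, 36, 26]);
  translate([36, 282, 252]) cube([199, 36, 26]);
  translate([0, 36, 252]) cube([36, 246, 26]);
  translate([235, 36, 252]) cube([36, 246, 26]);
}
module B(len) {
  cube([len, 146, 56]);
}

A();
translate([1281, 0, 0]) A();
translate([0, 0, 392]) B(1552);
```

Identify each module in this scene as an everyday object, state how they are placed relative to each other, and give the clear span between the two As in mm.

A is a stool. B is a beam. A beam spans the tops of two stools. The clear span between the two stools is 1010 mm.

Second stool starts at x = 1281; first ends at x = 271; clear span = 1281 − 271 = 1010 mm.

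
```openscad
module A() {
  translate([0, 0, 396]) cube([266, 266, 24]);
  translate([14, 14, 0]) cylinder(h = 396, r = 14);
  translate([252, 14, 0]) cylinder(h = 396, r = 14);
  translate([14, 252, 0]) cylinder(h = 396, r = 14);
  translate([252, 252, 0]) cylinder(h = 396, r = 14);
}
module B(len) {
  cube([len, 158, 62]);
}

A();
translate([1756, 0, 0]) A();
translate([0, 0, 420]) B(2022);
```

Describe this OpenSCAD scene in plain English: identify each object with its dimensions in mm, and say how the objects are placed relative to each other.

A is a four-legged stool. The seat is 266×266 mm, 24 mm thick, top at z = 420 mm. It stands on four round legs, each 28 mm in diameter, from z = 0 to the seat underside, each leg's axis is inset half a diameter from the nearest pair of seat edges (so the leg's bounding box is flush with the corner).

B is a rectangular beam 2022 mm long (x), 158 mm deep (y), 62 mm thick (z).

The beam spans the tops of two stools placed 1490 mm apart, resting at z = 420 mm.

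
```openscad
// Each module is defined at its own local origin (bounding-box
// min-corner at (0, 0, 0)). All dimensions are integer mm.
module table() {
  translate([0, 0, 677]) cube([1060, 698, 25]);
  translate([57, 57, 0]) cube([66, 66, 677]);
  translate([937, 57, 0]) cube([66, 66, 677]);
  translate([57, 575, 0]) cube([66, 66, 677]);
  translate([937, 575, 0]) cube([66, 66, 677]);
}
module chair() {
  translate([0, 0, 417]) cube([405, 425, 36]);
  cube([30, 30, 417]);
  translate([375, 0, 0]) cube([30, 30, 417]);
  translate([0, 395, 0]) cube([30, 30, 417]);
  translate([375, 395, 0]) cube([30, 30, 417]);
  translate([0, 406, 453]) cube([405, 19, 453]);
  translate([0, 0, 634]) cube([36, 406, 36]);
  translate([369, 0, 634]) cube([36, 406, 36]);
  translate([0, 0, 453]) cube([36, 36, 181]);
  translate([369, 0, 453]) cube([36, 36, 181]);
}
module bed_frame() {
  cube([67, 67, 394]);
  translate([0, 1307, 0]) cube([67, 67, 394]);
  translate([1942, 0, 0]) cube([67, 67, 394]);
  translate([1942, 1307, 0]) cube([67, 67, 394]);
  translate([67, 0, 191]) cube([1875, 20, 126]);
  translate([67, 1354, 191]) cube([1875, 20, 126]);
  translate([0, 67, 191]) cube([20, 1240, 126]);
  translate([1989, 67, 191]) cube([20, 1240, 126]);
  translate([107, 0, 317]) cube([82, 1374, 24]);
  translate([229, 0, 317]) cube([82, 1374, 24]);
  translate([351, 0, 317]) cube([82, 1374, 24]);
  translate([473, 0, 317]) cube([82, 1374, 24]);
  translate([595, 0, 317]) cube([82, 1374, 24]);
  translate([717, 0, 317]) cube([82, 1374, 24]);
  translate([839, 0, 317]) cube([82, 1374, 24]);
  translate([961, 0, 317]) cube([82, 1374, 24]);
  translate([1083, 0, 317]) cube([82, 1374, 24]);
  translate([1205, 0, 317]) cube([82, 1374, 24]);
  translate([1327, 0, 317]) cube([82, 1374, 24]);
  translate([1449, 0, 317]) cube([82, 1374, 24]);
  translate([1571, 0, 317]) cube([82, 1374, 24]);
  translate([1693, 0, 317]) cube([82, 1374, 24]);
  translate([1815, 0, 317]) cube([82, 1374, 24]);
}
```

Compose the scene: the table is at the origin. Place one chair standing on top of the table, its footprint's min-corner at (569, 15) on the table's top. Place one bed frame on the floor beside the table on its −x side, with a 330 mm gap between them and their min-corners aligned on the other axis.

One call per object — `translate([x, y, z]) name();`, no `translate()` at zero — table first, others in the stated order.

table();
translate([569, 15, 702]) chair();
translate([-2339, 0, 0]) bed_frame();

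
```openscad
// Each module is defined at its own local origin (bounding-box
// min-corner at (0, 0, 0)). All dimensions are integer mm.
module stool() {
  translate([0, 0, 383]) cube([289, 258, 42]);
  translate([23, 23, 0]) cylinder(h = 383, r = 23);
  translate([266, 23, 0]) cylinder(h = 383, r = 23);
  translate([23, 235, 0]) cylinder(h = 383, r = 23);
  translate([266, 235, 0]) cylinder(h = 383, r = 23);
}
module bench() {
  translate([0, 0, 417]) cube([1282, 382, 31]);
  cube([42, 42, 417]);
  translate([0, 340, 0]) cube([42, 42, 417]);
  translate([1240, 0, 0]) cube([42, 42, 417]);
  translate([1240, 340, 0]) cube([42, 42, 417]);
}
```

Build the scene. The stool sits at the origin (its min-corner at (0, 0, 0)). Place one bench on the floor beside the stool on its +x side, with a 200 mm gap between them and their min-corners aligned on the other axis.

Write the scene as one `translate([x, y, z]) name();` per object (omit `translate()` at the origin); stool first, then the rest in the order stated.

stool();
translate([489, 0, 0]) bench();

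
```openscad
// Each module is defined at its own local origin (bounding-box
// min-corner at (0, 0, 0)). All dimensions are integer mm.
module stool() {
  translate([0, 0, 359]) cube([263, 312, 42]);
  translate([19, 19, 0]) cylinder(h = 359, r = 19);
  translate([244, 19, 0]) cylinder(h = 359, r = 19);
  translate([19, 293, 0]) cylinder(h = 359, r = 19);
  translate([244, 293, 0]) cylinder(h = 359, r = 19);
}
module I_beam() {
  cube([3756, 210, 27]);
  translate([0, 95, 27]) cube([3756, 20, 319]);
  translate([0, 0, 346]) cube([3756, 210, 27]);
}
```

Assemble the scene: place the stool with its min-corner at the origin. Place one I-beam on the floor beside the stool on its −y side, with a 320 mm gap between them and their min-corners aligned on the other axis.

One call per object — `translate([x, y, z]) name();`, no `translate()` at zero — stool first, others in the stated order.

stool();
translate([0, -530, 0]) I_beam();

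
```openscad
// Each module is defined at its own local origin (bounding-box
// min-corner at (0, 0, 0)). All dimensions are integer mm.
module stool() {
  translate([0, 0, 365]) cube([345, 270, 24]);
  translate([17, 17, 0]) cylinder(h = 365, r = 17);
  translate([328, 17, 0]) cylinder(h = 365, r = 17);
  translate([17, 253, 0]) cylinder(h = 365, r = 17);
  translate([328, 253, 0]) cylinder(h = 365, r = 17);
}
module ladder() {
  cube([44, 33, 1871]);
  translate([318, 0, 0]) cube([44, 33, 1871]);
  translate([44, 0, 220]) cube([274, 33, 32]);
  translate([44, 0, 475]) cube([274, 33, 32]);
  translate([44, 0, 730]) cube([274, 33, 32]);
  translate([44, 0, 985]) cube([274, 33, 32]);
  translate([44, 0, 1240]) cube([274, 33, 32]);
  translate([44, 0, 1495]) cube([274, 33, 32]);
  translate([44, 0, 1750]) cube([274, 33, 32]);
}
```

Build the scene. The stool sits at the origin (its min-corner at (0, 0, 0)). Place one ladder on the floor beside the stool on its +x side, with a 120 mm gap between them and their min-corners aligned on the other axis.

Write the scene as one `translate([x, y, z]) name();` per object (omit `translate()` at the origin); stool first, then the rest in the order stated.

stool();
translate([465, 0, 0]) ladder();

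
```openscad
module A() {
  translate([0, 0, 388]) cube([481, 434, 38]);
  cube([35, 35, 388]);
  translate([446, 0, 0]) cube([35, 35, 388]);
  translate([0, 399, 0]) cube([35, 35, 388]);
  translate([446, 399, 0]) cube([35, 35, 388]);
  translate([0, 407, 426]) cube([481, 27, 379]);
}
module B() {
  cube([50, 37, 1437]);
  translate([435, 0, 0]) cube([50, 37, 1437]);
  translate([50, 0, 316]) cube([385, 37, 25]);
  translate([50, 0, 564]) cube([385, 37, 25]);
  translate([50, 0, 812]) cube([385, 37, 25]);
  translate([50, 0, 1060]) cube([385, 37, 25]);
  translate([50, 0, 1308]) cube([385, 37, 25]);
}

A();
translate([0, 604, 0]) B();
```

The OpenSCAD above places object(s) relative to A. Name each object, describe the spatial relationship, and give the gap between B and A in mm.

A is a chair. B is a ladder. The ladder is on the floor beside the chair on its +y side. The gap between the ladder and the chair is 170 mm.

The ladder's nearest face is 170 mm from the chair's +y face.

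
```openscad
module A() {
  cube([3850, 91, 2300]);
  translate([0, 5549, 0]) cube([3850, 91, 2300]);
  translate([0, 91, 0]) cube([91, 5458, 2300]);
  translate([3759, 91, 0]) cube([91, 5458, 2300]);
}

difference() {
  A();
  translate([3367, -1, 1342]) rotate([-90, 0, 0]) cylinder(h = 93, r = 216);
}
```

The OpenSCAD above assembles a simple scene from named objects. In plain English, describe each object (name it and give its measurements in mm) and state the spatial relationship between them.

A is the wall frame of a small rectangular building: four walls, each 2300 mm tall and 91 mm thick, enclosing a footprint 3850 mm (x) by 5640 mm (y) outside-to-outside, with no floor or roof. The front and back walls (the −y and +y sides) span the full width; the two side walls fit between them.

The house frame has a circular hole of radius 216 mm through its front wall, centred at (x = 3367, z = 1342).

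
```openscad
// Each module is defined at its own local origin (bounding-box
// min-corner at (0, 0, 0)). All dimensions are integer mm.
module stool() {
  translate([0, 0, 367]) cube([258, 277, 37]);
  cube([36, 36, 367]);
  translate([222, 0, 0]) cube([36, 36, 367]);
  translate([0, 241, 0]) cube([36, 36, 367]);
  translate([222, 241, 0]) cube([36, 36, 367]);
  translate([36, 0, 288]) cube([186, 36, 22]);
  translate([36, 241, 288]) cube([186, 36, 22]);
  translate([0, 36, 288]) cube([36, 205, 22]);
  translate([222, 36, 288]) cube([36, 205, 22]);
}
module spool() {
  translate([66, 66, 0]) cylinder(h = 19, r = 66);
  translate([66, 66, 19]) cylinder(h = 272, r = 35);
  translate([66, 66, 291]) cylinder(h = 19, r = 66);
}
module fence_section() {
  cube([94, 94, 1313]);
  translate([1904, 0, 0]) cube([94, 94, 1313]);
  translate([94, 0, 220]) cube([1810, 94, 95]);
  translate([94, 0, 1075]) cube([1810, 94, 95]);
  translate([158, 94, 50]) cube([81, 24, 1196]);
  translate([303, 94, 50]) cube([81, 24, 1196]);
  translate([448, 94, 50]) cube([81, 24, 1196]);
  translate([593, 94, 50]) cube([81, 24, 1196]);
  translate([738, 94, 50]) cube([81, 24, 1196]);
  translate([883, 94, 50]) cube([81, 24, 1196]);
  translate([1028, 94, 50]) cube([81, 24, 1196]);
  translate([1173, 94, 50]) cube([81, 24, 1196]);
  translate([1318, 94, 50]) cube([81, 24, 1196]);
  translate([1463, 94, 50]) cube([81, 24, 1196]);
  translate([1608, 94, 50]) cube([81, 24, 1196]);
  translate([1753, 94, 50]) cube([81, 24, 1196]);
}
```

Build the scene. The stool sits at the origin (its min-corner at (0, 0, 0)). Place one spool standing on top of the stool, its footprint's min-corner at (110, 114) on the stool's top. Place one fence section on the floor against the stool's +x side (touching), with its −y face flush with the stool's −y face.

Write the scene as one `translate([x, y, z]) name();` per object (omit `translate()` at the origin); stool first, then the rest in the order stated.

stool();
translate([110, 114, 404]) spool();
translate([258, 0, 0]) fence_section();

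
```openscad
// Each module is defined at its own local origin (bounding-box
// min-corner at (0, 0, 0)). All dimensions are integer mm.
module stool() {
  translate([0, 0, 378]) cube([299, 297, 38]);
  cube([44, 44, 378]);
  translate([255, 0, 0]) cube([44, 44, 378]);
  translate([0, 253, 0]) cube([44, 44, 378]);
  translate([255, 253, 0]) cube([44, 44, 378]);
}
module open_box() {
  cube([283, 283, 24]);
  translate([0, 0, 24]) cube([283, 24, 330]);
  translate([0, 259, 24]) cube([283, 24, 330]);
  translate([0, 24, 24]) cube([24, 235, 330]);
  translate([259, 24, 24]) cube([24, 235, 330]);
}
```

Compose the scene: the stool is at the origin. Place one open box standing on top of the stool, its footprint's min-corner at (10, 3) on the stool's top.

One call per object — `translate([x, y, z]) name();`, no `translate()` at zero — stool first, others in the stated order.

stool();
translate([10, 3, 416]) open_box();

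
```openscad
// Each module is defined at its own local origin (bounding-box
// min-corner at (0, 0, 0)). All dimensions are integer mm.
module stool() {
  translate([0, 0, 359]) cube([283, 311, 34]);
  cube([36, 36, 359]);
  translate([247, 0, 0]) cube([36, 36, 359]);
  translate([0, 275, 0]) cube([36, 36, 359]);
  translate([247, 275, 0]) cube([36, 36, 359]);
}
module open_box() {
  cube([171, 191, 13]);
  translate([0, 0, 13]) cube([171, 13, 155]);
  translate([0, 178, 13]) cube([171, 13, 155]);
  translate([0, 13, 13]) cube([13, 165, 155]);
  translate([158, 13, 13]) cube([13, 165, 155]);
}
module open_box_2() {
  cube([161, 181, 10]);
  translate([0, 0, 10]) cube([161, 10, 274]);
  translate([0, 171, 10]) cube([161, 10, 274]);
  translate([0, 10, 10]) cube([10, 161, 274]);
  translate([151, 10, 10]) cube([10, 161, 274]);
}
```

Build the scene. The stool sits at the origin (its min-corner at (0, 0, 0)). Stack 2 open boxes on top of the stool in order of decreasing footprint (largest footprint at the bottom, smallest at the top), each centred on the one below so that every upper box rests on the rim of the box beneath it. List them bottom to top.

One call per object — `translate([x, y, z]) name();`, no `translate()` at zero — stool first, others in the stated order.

stool();
translate([56, 60, 393]) open_box();
translate([61, 65, 561]) open_box_2();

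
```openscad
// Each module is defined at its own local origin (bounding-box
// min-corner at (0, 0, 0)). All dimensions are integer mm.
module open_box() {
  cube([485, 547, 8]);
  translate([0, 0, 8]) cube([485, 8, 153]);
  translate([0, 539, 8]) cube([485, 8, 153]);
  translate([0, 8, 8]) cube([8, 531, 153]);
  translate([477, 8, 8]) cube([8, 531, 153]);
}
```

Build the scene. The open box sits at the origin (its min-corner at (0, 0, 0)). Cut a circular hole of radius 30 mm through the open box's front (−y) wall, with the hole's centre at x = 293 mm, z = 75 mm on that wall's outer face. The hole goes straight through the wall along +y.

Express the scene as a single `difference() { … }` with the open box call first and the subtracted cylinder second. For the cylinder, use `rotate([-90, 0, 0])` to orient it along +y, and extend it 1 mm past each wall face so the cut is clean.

difference() {
  open_box();
  translate([293, -1, 75]) rotate([-90, 0, 0]) cylinder(h = 10, r = 30);
}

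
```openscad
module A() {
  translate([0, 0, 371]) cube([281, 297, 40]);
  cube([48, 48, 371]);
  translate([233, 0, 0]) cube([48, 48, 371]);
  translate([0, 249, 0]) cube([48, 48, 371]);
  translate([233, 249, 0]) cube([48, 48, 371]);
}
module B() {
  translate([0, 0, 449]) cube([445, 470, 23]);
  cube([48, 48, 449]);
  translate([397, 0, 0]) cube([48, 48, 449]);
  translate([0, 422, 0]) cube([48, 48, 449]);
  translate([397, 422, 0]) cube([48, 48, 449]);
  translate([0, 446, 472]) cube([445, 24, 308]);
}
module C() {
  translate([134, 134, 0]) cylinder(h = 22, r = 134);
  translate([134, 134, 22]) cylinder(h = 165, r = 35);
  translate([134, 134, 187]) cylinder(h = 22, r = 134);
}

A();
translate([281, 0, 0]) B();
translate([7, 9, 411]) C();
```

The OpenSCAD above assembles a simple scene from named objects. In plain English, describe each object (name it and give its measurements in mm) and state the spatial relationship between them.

A is a four-legged stool. The seat is a 281×297×40 mm slab whose top surface is at z = 411 mm; four square legs, each 48×48 mm in cross-section, run from the floor (z = 0) to the underside of the seat, each flush with a corner of the seat.

B is a chair: 445×470 mm seat, 23 mm thick, top at z = 472 mm, on four 48 mm square corner legs flush with the seat edges. A 24 mm thick backrest slab spans the full seat width, extending 308 mm above the seat top, its back face flush with the seat's +y edge.

C is a spool: two coaxial disc flanges of radius 134 mm and thickness 22 mm, joined by a core cylinder of radius 35 mm and height 165 mm. The lower flange rests on z = 0 and the three cylinders share a vertical axis.

The chair is against the stool's +x side, with their −y faces flush. The spool is on top of the stool.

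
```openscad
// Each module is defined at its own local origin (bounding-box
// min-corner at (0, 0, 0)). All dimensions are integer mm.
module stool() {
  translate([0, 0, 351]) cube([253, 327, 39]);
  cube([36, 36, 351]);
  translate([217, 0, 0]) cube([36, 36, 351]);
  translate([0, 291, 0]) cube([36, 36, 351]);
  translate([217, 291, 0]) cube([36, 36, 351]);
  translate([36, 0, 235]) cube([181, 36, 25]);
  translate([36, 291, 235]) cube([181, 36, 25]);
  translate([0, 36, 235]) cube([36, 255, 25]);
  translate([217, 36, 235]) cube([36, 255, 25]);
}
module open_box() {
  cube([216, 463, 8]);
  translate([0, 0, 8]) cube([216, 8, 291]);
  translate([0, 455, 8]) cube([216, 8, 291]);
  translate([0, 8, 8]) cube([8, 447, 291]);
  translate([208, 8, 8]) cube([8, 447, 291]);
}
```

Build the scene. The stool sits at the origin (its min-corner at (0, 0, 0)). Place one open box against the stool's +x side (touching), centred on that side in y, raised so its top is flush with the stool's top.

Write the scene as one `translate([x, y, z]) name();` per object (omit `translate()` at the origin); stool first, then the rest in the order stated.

stool();
translate([253, -68, 91]) open_box();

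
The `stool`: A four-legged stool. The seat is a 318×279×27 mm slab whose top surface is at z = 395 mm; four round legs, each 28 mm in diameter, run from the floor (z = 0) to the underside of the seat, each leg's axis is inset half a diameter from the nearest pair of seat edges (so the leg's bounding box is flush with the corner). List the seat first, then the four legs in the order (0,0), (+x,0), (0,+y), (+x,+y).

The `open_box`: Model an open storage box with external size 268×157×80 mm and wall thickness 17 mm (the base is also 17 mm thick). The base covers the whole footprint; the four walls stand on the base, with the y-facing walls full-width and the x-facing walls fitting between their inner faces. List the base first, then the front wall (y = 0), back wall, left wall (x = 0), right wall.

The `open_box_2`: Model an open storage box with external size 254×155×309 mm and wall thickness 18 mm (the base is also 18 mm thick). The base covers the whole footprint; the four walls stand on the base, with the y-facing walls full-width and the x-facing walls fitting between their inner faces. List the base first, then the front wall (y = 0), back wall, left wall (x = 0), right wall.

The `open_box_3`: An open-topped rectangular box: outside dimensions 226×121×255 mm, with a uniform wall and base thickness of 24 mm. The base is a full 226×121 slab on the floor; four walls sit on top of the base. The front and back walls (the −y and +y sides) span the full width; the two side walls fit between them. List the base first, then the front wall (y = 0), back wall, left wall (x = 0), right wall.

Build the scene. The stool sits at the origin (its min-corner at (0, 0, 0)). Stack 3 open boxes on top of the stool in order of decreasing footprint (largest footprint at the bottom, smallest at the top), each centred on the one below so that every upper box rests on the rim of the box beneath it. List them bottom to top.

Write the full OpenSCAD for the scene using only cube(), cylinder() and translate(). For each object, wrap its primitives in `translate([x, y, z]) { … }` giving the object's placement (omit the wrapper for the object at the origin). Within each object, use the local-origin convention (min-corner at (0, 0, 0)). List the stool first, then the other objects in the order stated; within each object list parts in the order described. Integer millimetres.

translate([0, 0, 368]) cube([318, 279, 27]);
translate([14, 14, 0]) cylinder(h = 368, r = 14);
translate([304, 14, 0]) cylinder(h = 368, r = 14);
translate([14, 265, 0]) cylinder(h = 368, r = 14);
translate([304, 265, 0]) cylinder(h = 368, r = 14);
translate([25, 61, 395]) {
  cube([268, 157, 17]);
  translate([0, 0, 17]) cube([268, 17, 63]);
  translate([0, 140, 17]) cube([268, 17, 63]);
  translate([0, 17, 17]) cube([17, 123, 63]);
  translate([251, 17, 17]) cube([17, 123, 63]);
}
translate([32, 62, 475]) {
  cube([254, 155, 18]);
  translate([0, 0, 18]) cube([254, 18, 291]);
  translate([0, 137, 18]) cube([254, 18, 291]);
  translate([0, 18, 18]) cube([18, 119, 291]);
  translate([236, 18, 18]) cube([18, 119, 291]);
}
translate([46, 79, 784]) {
  cube([226, 121, 24]);
  translate([0, 0, 24]) cube([226, 24, 231]);
  translate([0, 97, 24]) cube([226, 24, 231]);
  translate([0, 24, 24]) cube([24, 73, 231]);
  translate([202, 24, 24]) cube([24, 73, 231]);
}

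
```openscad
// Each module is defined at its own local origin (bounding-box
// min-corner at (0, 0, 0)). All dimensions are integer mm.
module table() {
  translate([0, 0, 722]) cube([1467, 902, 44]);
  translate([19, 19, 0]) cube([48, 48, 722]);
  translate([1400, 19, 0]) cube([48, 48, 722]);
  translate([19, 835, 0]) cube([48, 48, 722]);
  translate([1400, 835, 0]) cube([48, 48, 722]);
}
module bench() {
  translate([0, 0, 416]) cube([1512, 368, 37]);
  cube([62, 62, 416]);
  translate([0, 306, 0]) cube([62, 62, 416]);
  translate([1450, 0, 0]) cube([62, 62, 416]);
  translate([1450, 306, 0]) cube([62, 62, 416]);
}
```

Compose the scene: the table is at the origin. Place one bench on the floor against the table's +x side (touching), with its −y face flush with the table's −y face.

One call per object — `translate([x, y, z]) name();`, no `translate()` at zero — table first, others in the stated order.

table();
translate([1467, 0, 0]) bench();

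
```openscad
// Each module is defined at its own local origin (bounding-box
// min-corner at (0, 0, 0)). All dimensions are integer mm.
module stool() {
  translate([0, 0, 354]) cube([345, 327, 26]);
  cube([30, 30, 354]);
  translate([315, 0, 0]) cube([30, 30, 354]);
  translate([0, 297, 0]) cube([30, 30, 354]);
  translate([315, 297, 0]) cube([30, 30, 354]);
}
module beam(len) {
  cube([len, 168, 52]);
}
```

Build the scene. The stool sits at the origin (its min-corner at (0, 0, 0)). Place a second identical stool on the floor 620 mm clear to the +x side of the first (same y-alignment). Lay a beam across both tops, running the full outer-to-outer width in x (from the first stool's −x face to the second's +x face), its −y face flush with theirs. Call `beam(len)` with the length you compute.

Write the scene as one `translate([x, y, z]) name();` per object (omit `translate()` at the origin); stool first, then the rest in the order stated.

stool();
translate([965, 0, 0]) stool();
translate([0, 0, 380]) beam(1310);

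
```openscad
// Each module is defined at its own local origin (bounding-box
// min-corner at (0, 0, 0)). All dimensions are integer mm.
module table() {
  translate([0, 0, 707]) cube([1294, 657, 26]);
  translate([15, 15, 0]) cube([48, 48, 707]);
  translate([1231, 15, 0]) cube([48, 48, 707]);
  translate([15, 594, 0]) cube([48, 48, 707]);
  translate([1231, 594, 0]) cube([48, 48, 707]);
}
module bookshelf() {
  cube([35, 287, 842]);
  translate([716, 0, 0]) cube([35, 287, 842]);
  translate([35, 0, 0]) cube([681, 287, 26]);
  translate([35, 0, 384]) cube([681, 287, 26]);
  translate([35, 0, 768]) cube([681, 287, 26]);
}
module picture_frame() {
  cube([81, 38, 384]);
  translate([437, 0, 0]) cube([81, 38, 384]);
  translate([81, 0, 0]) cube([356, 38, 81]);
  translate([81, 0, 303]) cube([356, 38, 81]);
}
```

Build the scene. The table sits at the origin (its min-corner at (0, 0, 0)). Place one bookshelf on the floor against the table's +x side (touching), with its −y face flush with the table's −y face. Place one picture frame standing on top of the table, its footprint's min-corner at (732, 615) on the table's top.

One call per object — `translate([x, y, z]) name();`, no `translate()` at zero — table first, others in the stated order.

table();
translate([1294, 0, 0]) bookshelf();
translate([732, 615, 733]) picture_frame();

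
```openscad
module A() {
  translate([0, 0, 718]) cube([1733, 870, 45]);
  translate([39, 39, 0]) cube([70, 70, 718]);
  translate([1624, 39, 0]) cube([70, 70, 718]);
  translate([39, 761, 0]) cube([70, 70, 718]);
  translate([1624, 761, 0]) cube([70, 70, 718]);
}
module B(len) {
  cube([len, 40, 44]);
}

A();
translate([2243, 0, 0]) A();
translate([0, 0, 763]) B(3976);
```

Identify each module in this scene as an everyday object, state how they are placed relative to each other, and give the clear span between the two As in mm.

Second table starts at x = 2243; first ends at x = 1733; clear span = 2243 − 1733 = 510 mm.

A is a table. B is a beam. A beam spans the tops of two tables. The clear span between the two tables is 510 mm.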